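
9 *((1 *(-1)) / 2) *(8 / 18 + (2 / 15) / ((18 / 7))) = -67 / 30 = -2.23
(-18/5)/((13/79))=-1422/65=-21.88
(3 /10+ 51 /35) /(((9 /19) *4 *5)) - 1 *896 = -3762421 /4200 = -895.81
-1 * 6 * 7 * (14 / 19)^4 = -1613472 / 130321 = -12.38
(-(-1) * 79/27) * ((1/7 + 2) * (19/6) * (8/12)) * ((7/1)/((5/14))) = 21014/81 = 259.43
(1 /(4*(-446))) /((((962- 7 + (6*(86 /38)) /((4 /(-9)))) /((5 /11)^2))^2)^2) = -101813281250 /72796331294856718310694703903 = -0.00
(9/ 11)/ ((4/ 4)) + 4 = 53/ 11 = 4.82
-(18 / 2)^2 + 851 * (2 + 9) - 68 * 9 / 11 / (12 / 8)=101672 / 11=9242.91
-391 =-391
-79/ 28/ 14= -79/ 392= -0.20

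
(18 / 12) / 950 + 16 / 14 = 15221 / 13300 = 1.14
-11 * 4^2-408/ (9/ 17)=-2840/ 3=-946.67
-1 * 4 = -4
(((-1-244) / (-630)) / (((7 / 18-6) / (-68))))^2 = 226576 / 10201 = 22.21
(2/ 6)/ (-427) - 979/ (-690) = 417803/ 294630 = 1.42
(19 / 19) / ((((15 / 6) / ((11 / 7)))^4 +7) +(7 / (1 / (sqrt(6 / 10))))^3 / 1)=-13136812942000 / 24725956723637029 +5761966721280*sqrt(15) / 3532279531948147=0.01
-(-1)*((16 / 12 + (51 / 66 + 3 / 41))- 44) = -113167 / 2706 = -41.82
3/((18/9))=3/2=1.50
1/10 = 0.10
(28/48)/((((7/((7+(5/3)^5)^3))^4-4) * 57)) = -14700505151454556328716481661071215809836032/5745797442053321985942015685156951962408871527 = -0.00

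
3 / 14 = 0.21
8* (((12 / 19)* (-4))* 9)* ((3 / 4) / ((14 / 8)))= -10368 / 133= -77.95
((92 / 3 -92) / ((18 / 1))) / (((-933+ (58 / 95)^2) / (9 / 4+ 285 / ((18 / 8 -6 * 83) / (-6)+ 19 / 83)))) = 17326907975 / 833506396947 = 0.02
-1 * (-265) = 265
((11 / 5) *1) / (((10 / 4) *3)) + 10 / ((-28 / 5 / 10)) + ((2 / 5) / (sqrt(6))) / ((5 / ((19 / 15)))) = -9221 / 525 + 19 *sqrt(6) / 1125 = -17.52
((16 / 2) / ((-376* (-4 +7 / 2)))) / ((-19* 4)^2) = 1 / 135736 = 0.00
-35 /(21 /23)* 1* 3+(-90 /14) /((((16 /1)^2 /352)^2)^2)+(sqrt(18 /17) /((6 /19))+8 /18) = -35490437 /258048+19* sqrt(34) /34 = -134.28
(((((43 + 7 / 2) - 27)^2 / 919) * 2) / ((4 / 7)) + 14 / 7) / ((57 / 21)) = 177457 / 139688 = 1.27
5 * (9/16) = 45/16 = 2.81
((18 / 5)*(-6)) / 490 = -54 / 1225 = -0.04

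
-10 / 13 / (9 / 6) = -20 / 39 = -0.51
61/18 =3.39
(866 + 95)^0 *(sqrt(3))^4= 9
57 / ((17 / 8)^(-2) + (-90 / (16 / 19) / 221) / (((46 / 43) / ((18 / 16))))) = -630454656 / 3175637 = -198.53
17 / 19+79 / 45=2266 / 855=2.65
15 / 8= 1.88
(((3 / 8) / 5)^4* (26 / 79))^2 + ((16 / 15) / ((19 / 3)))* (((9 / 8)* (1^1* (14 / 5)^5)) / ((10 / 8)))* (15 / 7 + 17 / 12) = 18040504095164429931 / 194279833600000000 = 92.86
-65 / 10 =-13 / 2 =-6.50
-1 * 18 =-18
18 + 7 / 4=79 / 4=19.75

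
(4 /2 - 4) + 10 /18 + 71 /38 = 145 /342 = 0.42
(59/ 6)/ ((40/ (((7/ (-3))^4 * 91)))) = 663.12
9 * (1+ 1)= 18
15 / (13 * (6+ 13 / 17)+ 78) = 255 / 2821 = 0.09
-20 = -20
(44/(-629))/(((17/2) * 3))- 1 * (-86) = 2758706/32079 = 86.00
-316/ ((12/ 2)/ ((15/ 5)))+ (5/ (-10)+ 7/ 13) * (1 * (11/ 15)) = -61609/ 390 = -157.97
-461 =-461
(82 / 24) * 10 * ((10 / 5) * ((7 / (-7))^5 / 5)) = -41 / 3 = -13.67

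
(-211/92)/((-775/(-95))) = -4009/14260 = -0.28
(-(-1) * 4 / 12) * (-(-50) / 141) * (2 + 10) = 200 / 141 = 1.42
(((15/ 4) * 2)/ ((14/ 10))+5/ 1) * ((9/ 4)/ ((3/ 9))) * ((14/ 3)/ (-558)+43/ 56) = 5161855/ 97216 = 53.10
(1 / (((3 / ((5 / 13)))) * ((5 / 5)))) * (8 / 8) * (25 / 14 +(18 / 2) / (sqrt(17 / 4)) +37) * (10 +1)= 330 * sqrt(17) / 221 +9955 / 182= 60.85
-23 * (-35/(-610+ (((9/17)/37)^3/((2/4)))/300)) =-10016542107250/7590174764257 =-1.32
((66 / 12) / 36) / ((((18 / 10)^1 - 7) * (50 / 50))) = -55 / 1872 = -0.03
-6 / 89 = -0.07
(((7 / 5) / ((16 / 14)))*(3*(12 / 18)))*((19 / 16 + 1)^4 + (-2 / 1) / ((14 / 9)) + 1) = 72613121 / 1310720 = 55.40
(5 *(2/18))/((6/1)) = 5/54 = 0.09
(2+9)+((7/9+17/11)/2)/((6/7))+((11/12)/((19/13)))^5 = 84394761503461/6777459330048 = 12.45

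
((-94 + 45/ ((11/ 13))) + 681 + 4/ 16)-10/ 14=197033/ 308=639.72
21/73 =0.29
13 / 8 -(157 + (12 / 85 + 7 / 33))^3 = -3896075.51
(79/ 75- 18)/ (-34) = 1271/ 2550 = 0.50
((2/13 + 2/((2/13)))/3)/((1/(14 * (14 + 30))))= 35112/13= 2700.92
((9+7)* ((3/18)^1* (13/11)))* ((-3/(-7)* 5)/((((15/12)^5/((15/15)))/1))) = 106496/48125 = 2.21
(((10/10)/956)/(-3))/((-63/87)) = 29/60228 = 0.00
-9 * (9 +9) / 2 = -81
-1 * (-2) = 2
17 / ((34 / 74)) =37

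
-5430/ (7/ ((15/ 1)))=-81450/ 7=-11635.71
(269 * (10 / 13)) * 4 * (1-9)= -86080 / 13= -6621.54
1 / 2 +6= 13 / 2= 6.50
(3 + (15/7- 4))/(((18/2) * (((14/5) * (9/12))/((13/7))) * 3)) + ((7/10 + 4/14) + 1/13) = 3973223/3611790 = 1.10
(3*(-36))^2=11664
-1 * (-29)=29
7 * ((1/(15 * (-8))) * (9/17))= -21/680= -0.03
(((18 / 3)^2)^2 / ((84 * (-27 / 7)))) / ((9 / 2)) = -8 / 9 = -0.89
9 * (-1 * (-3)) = 27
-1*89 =-89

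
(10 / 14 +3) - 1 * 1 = 19 / 7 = 2.71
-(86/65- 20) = 1214/65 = 18.68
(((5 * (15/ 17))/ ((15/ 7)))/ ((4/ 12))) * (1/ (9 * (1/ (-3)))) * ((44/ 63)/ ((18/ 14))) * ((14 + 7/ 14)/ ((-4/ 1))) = 11165/ 2754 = 4.05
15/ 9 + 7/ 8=61/ 24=2.54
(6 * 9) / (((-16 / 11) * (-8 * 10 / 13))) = 3861 / 640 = 6.03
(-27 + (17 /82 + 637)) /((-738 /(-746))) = 6221267 /10086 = 616.82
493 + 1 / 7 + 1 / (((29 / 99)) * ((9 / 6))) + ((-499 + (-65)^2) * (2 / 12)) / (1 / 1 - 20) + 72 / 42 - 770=-1178511 / 3857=-305.55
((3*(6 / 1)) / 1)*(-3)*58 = -3132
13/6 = 2.17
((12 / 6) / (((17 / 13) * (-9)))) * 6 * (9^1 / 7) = -156 / 119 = -1.31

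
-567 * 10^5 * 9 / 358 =-255150000 / 179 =-1425418.99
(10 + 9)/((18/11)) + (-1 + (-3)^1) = 137/18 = 7.61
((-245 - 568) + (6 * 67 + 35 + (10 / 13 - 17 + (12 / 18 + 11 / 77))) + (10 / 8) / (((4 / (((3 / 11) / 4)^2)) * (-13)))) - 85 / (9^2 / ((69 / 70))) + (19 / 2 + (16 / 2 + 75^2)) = 399570535879 / 76108032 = 5250.04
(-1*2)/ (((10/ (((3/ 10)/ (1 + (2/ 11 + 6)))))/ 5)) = -33/ 790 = -0.04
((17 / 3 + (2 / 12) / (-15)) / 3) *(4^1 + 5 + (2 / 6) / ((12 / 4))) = 20869 / 1215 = 17.18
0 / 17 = 0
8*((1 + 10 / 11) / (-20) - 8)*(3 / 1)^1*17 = -181662 / 55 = -3302.95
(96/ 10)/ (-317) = -48/ 1585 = -0.03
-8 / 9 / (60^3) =-1 / 243000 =-0.00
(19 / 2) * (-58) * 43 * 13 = -308009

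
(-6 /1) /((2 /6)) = -18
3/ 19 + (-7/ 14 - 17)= -659/ 38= -17.34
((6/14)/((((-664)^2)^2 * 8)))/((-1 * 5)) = -3/54428999188480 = -0.00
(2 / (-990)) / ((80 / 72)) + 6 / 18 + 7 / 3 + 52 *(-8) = -682003 / 1650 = -413.34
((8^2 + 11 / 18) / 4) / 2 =1163 / 144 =8.08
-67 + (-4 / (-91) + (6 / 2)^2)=-5274 / 91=-57.96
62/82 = 31/41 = 0.76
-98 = -98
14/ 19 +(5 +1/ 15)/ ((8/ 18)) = 1153/ 95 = 12.14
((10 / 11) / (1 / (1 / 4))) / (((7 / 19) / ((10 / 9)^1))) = 475 / 693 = 0.69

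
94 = 94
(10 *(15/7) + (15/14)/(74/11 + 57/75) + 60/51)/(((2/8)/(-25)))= -557377250/245021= -2274.81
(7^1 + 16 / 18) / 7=71 / 63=1.13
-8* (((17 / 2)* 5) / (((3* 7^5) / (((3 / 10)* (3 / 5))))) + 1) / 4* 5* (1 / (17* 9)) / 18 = -336191 / 92572956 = -0.00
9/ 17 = 0.53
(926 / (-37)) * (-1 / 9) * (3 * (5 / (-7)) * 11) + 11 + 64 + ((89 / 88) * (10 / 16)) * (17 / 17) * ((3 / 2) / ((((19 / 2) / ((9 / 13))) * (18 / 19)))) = 135480175 / 14222208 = 9.53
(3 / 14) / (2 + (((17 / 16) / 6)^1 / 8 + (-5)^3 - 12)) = -0.00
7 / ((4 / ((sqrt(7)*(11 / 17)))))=77*sqrt(7) / 68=3.00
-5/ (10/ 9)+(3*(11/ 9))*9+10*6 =177/ 2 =88.50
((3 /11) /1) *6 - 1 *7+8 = 29 /11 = 2.64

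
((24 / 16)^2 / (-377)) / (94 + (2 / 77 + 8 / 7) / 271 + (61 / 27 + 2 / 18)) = -5070681 / 81881932912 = -0.00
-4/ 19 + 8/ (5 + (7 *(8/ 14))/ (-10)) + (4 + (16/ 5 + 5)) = 29997/ 2185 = 13.73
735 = 735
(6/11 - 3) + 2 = -5/11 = -0.45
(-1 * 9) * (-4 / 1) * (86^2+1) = 266292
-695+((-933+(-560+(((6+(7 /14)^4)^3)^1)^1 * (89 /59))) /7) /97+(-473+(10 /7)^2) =-1167.66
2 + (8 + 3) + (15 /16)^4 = 902593 /65536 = 13.77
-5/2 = -2.50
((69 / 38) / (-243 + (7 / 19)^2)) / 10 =-1311 / 1753480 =-0.00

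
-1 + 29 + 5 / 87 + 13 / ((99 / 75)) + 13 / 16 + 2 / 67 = 13250681 / 341968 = 38.75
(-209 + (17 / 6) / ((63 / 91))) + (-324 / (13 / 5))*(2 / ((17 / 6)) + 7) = -13905245 / 11934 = -1165.18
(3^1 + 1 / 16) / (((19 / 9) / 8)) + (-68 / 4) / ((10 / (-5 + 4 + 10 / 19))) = 1179 / 95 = 12.41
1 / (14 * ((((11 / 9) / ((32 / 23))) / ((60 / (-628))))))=-2160 / 278047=-0.01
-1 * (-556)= 556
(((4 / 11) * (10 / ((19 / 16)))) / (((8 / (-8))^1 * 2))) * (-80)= 25600 / 209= 122.49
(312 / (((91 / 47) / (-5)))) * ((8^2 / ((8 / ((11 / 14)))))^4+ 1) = -21152803080 / 16807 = -1258571.02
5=5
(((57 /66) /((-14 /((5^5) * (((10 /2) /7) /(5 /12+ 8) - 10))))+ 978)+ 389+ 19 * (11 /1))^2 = 144172927619416609 /11854418884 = 12161956.57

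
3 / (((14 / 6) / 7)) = 9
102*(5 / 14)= 255 / 7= 36.43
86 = 86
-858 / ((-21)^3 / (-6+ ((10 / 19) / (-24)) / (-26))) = -391193 / 703836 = -0.56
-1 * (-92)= 92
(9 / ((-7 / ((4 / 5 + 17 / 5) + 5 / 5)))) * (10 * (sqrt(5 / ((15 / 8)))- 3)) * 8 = 11232 / 7- 2496 * sqrt(6) / 7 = 731.15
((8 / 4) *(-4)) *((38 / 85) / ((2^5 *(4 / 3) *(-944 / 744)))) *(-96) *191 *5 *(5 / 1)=-30374730 / 1003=-30283.88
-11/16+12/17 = 5/272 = 0.02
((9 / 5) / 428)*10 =9 / 214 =0.04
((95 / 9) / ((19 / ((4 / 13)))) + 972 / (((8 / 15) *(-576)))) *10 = -224125 / 7488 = -29.93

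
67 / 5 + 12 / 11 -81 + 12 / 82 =-149648 / 2255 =-66.36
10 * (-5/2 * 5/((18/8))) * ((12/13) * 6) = -4000/13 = -307.69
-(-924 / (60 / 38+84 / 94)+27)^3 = 259608602138257 / 6229504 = 41674040.52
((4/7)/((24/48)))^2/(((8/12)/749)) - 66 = 1401.43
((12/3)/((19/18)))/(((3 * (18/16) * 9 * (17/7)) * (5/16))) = 7168/43605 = 0.16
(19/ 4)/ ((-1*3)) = -19/ 12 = -1.58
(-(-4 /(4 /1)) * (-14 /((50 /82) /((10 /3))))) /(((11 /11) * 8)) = -287 /30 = -9.57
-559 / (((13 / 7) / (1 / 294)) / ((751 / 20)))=-38.44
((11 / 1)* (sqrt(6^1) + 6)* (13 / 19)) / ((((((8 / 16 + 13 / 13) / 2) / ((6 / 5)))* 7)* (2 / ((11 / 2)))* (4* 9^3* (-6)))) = -1573 / 969570 - 1573* sqrt(6) / 5817420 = -0.00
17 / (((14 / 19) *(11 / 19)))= 6137 / 154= 39.85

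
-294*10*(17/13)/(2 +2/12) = -1774.44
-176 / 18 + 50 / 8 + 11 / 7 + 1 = -241 / 252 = -0.96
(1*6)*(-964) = -5784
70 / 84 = 5 / 6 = 0.83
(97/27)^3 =912673/19683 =46.37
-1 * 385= -385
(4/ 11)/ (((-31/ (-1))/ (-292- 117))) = -1636/ 341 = -4.80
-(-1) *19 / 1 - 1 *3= 16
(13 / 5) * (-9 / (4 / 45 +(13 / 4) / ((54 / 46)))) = -12636 / 1543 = -8.19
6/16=0.38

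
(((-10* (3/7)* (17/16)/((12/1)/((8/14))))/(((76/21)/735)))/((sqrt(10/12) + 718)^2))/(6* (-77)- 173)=7098776955/52768911797311024- 823905* sqrt(30)/13192227949327756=0.00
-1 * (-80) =80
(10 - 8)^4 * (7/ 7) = 16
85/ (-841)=-85/ 841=-0.10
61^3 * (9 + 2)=2496791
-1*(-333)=333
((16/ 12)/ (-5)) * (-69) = 92/ 5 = 18.40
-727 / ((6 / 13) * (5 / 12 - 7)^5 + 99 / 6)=391951872 / 3068160655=0.13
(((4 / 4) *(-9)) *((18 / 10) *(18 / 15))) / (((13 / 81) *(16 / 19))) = -373977 / 2600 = -143.84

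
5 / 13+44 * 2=1149 / 13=88.38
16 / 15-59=-869 / 15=-57.93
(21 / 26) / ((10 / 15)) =63 / 52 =1.21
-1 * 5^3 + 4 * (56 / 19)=-2151 / 19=-113.21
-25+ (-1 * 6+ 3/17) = -524/17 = -30.82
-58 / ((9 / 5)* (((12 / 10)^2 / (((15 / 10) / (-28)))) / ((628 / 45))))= 113825 / 6804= 16.73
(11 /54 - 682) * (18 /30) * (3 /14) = -87.66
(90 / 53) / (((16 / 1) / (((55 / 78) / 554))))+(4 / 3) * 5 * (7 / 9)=855043715 / 164896992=5.19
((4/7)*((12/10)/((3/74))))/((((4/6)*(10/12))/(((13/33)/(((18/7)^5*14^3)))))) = 3367/86605200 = 0.00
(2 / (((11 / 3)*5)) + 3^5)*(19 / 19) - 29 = 11776 / 55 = 214.11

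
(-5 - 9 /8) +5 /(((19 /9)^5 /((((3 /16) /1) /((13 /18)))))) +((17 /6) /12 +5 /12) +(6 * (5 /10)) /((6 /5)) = -6816762883 /2317628664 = -2.94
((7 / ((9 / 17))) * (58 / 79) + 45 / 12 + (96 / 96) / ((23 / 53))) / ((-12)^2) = 1031011 / 9419328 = 0.11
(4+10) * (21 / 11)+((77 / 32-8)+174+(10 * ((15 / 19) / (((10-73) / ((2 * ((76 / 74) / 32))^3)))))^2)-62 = 108594785868447592331 / 815683260256026624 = 133.13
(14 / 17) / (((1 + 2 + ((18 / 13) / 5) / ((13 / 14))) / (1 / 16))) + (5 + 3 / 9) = 2027419 / 379032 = 5.35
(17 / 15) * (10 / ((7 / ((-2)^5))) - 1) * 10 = -3706 / 7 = -529.43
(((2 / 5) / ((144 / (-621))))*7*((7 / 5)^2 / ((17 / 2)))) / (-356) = 23667 / 3026000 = 0.01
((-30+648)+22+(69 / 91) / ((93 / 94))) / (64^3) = 0.00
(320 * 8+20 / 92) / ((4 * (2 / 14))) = 412195 / 92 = 4480.38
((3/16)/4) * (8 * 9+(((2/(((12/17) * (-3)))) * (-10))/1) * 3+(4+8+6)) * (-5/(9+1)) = -355/128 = -2.77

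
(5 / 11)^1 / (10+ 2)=5 / 132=0.04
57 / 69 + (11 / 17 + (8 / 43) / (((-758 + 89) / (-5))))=16585432 / 11247897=1.47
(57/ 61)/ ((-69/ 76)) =-1444/ 1403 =-1.03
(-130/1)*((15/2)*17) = -16575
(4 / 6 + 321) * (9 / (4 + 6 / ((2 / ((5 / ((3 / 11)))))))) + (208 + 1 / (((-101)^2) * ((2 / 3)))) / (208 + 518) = 43130685061 / 873899268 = 49.35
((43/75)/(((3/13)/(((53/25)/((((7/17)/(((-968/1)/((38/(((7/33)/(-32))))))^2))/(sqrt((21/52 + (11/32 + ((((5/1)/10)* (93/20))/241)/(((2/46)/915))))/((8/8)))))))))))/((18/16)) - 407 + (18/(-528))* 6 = -17917/44 + 32815321* sqrt(5120493742)/507389832000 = -402.58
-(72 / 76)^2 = -324 / 361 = -0.90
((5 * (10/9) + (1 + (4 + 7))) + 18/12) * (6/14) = 49/6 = 8.17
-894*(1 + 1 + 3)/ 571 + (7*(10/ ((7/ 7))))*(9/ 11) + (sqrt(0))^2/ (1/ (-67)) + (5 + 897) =5976022/ 6281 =951.44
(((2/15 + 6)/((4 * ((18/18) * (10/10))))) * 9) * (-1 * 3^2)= -621/5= -124.20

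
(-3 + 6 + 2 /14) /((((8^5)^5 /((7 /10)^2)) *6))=77 /11333679558887148512870400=0.00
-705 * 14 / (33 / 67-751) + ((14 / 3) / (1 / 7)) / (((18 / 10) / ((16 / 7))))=37086455 / 678834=54.63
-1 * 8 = -8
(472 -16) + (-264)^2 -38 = 70114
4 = 4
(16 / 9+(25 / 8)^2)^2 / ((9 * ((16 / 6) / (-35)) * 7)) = -221046005 / 7962624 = -27.76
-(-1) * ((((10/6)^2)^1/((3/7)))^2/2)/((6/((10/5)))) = 30625/4374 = 7.00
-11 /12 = -0.92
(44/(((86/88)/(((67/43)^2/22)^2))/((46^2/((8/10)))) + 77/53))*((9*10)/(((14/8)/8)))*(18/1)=292884066160876800/1333113084779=219699.34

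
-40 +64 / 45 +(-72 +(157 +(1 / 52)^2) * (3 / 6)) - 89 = -29465443 / 243360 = -121.08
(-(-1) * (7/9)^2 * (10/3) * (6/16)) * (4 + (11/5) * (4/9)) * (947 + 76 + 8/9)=25285960/6561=3853.98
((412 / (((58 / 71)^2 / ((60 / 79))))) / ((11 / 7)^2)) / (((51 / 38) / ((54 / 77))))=149162383440 / 1503315253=99.22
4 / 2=2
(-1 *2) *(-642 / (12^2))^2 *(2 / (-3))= 11449 / 432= 26.50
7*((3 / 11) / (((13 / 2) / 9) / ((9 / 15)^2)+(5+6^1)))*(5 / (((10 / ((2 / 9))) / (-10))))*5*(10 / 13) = -27000 / 43043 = -0.63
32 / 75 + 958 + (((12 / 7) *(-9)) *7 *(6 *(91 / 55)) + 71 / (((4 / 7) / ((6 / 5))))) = 58379 / 1650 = 35.38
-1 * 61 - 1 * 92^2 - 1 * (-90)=-8435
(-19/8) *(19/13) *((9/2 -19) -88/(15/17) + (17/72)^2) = 1068373363/2695680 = 396.33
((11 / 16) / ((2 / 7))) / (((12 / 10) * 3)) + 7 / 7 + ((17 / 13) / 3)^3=6648383 / 3796416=1.75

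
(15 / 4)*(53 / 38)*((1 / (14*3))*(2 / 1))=265 / 1064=0.25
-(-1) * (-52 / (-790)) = 26 / 395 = 0.07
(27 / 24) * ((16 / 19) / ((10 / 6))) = 54 / 95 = 0.57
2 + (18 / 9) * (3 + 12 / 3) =16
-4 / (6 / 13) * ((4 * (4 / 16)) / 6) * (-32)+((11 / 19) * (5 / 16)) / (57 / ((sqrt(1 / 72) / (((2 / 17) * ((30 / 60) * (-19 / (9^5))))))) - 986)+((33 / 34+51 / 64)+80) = 116556165 * sqrt(2) / 96756853120718048+71999770428865971473665 / 562544344043854731072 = 127.99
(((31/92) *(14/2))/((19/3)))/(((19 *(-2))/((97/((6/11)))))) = -231539/132848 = -1.74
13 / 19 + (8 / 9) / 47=5651 / 8037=0.70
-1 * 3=-3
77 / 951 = 0.08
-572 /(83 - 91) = 143 /2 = 71.50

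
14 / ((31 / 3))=42 / 31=1.35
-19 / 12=-1.58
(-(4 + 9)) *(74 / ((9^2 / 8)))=-95.01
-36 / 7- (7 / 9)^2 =-3259 / 567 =-5.75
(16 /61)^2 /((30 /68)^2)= 295936 /837225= 0.35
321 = 321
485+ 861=1346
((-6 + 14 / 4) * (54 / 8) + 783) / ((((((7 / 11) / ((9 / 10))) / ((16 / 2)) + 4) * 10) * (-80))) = -606771 / 2590400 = -0.23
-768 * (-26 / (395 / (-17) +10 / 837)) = -284124672 / 330445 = -859.82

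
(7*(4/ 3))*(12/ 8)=14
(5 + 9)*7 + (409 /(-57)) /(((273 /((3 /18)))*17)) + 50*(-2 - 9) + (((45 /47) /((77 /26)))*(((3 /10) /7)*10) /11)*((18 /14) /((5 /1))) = -199918301364011 /442300044186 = -452.00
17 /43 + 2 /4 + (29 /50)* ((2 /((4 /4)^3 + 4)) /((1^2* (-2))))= 0.78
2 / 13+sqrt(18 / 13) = 2 / 13+3 * sqrt(26) / 13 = 1.33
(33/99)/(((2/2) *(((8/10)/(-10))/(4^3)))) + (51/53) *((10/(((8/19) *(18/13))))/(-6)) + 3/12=-2054287/7632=-269.17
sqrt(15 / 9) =sqrt(15) / 3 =1.29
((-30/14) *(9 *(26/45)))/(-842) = 39/2947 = 0.01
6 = 6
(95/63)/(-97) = -95/6111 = -0.02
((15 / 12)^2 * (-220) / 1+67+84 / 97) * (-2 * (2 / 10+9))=2461989 / 485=5076.27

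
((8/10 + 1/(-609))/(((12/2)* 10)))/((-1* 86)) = -2431/15712200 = -0.00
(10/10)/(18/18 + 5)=1/6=0.17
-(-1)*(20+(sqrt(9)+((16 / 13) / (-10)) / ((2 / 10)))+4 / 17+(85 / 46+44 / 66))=25.13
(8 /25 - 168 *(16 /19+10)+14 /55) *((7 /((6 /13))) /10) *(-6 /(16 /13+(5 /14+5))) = 78787073638 /31323875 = 2515.24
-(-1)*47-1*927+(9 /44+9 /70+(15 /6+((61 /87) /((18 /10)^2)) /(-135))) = -257022874853 /293014260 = -877.17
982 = 982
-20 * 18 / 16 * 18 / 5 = -81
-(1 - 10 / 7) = 3 / 7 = 0.43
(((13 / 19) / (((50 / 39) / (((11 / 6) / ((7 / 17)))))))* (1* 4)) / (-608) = -31603 / 2021600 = -0.02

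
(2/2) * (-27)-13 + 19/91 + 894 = 77733/91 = 854.21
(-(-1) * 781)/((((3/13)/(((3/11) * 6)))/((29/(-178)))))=-80301/89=-902.26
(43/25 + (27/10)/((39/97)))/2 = 5483/1300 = 4.22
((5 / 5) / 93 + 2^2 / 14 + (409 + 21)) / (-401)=-280123 / 261051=-1.07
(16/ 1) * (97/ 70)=776/ 35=22.17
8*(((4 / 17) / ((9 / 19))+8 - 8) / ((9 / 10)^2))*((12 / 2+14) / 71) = 1.38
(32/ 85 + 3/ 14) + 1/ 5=941/ 1190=0.79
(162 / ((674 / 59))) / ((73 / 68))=324972 / 24601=13.21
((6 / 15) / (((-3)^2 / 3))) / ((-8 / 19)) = -19 / 60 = -0.32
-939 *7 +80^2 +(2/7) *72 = -1067/7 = -152.43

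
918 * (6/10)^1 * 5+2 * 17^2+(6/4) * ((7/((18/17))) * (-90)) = 4879/2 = 2439.50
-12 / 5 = -2.40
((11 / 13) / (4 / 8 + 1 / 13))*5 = 22 / 3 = 7.33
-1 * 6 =-6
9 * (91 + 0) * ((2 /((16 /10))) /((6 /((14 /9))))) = 3185 /12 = 265.42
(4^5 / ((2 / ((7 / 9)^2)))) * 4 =1238.91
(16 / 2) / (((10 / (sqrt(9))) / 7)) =84 / 5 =16.80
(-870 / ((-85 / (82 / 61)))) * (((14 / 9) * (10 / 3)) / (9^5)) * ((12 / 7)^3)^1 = 6087680 / 1000152279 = 0.01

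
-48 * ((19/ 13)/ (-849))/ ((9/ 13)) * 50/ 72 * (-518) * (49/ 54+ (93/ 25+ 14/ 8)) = -169469398/ 618921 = -273.81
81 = 81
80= 80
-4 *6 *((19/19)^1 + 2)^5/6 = -972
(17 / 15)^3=4913 / 3375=1.46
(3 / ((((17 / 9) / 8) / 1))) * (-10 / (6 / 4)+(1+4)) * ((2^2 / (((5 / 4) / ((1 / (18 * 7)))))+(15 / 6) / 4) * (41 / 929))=-67199 / 110551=-0.61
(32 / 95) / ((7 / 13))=416 / 665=0.63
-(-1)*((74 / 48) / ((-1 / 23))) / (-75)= 851 / 1800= 0.47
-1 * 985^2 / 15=-194045 / 3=-64681.67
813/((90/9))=813/10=81.30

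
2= 2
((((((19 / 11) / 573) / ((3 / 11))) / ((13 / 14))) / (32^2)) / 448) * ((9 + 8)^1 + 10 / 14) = 589 / 1281466368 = 0.00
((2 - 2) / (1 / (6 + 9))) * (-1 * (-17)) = 0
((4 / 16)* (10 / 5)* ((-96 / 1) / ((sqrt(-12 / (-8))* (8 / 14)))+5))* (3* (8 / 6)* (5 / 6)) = 25 / 3 - 280* sqrt(6) / 3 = -220.29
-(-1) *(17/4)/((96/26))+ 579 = 111389/192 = 580.15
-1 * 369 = -369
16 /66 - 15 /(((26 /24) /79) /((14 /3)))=-2189776 /429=-5104.37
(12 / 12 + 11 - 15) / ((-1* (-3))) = -1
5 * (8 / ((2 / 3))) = 60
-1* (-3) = 3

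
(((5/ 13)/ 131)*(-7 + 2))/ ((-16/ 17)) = 425/ 27248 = 0.02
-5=-5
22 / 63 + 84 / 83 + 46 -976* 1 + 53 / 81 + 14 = -43013021 / 47061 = -913.98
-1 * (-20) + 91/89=1871/89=21.02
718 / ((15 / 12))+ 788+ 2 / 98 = 333793 / 245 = 1362.42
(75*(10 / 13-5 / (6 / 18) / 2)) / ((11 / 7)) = -91875 / 286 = -321.24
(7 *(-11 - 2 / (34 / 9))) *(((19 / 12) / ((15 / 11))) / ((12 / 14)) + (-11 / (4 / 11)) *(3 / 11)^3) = -3019429 / 50490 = -59.80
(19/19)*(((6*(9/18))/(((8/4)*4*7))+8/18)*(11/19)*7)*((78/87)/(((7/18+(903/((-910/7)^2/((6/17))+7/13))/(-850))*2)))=28487383056275/12244122035488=2.33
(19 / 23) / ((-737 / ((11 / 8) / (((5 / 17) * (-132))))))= 323 / 8136480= 0.00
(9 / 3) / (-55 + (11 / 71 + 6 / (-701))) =-49771 / 910040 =-0.05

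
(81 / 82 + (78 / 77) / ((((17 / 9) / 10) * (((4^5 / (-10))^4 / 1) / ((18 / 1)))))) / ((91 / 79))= 0.86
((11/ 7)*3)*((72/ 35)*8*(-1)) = -19008/ 245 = -77.58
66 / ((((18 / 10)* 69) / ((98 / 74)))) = 5390 / 7659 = 0.70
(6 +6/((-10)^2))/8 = 303/400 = 0.76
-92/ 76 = -23/ 19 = -1.21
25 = 25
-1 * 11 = -11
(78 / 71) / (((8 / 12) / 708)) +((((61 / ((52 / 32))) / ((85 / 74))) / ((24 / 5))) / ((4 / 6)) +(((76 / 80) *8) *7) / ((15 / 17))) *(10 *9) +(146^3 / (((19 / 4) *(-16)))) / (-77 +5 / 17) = 7820000071591 / 971900540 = 8046.09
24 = 24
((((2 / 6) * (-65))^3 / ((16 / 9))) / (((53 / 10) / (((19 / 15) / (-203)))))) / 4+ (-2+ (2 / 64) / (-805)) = -502832 / 1590795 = -0.32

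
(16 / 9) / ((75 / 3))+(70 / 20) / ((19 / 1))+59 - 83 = -203017 / 8550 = -23.74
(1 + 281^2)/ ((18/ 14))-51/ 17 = 552707/ 9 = 61411.89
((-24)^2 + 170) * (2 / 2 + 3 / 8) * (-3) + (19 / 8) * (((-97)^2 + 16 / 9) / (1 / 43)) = 68975887 / 72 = 957998.43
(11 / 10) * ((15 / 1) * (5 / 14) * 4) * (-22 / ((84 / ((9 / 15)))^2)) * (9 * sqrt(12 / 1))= -3267 * sqrt(3) / 6860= -0.82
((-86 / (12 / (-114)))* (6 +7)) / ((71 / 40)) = 5983.66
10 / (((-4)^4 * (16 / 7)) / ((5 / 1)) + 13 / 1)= 350 / 4551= 0.08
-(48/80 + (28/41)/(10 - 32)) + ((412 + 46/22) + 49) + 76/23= 2196371/4715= 465.83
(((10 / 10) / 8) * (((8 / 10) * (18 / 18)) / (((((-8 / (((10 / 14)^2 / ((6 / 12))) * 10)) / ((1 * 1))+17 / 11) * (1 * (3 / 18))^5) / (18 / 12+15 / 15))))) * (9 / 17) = 8019000 / 5933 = 1351.59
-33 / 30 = -11 / 10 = -1.10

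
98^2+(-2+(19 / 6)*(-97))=55769 / 6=9294.83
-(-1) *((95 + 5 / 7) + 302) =2784 / 7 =397.71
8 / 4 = 2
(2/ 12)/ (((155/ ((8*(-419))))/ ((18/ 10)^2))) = -45252/ 3875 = -11.68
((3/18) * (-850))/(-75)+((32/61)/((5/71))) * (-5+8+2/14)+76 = 1946491/19215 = 101.30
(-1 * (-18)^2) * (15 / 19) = -4860 / 19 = -255.79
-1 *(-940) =940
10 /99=0.10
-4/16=-1/4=-0.25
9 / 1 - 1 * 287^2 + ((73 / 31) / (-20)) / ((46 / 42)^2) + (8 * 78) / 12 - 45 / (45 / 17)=-27000985693 / 327980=-82325.10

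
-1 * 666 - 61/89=-59335/89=-666.69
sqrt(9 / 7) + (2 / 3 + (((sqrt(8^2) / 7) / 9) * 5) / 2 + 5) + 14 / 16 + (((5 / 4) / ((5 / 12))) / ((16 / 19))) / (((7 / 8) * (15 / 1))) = 3 * sqrt(7) / 7 + 2567 / 360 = 8.26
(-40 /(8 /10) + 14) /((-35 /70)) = 72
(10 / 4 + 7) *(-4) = -38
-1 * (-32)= 32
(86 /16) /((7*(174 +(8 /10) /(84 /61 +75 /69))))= 743255 /168739312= 0.00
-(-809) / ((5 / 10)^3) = 6472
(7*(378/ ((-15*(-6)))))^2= 21609/ 25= 864.36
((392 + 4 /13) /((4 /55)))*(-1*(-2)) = 140250 /13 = 10788.46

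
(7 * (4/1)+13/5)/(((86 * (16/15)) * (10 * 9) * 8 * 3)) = 17/110080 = 0.00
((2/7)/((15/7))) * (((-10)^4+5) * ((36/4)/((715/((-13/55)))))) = -12006/3025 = -3.97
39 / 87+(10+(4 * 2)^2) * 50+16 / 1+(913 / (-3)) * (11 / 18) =5528711 / 1566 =3530.47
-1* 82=-82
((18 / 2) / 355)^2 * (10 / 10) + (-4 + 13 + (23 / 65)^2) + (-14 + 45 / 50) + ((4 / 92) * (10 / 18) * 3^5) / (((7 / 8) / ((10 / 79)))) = -1693090299391 / 541784247550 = -3.13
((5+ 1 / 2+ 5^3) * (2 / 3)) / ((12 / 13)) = 377 / 4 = 94.25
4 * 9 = 36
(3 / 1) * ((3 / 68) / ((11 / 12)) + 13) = 7320 / 187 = 39.14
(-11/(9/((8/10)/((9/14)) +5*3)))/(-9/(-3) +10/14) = -56287/10530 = -5.35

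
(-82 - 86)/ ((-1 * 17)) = 9.88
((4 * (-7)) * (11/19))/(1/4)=-1232/19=-64.84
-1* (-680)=680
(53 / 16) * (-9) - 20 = -797 / 16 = -49.81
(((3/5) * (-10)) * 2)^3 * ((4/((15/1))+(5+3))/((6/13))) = -154752/5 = -30950.40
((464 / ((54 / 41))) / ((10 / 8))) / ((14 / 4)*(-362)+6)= -0.22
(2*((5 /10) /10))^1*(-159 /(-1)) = 159 /10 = 15.90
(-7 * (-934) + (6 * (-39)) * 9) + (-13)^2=4601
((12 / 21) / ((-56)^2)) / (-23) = -1 / 126224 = -0.00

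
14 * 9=126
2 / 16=1 / 8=0.12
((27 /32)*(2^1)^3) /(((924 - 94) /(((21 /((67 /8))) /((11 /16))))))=9072 /305855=0.03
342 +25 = 367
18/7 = 2.57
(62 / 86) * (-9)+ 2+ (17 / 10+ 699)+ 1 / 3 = 898543 / 1290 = 696.54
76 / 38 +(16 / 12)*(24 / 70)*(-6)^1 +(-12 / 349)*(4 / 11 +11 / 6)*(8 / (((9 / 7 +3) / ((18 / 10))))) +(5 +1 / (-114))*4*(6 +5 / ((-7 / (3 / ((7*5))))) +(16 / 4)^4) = 280313151568 / 53611635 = 5228.59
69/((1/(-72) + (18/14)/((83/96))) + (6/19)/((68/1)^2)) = 1981158291/42301193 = 46.83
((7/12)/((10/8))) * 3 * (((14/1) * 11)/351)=1078/1755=0.61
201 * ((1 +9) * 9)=18090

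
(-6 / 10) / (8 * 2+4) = -3 / 100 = -0.03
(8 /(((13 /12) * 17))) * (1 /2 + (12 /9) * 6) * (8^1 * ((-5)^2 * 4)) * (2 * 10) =768000 /13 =59076.92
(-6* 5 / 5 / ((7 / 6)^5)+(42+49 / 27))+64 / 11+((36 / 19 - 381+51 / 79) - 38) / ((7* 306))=5943538158286 / 127372673043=46.66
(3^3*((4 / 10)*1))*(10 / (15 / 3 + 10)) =36 / 5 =7.20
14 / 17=0.82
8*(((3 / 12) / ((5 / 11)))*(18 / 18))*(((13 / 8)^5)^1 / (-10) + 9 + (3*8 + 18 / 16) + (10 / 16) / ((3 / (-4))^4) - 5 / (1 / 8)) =-1469387183 / 66355200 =-22.14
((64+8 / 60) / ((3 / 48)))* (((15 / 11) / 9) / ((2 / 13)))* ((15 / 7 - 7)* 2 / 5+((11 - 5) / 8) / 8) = -12949963 / 6930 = -1868.68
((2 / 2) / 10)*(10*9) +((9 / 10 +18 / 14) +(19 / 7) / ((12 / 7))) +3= 6623 / 420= 15.77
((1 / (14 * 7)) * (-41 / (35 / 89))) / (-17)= 3649 / 58310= 0.06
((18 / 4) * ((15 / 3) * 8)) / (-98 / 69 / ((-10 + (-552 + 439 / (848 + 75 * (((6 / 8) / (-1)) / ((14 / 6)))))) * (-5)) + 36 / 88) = 384688834200 / 873211571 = 440.54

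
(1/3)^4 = 1/81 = 0.01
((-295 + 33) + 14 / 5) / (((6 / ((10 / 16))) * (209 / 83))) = -10.72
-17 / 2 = -8.50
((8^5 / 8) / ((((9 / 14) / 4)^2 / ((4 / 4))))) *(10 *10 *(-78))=-33397145600 / 27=-1236931318.52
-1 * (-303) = 303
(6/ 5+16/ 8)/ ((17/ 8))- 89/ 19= -5133/ 1615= -3.18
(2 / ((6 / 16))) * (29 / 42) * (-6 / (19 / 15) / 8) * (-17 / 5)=986 / 133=7.41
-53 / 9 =-5.89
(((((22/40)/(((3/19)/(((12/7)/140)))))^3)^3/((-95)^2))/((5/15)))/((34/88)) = 69554192499831753417/173018944777985206250000000000000000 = 0.00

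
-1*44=-44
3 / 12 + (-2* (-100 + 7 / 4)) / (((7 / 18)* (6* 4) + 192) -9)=1.27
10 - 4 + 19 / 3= 37 / 3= 12.33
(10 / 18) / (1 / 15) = 25 / 3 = 8.33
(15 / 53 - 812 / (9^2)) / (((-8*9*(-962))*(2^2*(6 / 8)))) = -3217 / 68619312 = -0.00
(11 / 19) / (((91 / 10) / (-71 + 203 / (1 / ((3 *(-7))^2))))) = 517880 / 91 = 5690.99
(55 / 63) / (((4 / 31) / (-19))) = -32395 / 252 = -128.55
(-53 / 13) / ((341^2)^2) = -53 / 175776522493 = -0.00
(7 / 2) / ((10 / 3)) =21 / 20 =1.05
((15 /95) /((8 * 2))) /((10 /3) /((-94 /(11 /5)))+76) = 0.00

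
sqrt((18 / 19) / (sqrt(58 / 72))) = 6* 29^(3 / 4)* sqrt(57) / 551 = 1.03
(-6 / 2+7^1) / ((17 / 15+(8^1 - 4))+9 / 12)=240 / 353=0.68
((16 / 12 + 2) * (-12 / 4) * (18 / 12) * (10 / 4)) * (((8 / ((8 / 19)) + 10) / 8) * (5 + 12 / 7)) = -102225 / 112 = -912.72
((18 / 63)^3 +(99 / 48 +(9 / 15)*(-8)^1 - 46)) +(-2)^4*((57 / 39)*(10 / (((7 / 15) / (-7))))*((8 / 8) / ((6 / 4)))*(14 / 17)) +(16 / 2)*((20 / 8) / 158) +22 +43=-914735883303 / 479074960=-1909.38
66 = 66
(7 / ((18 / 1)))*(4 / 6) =7 / 27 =0.26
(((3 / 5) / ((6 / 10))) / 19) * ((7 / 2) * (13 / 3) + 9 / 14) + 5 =2327 / 399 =5.83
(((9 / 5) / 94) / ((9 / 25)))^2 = 25 / 8836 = 0.00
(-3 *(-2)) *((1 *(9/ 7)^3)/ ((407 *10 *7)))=2187/ 4886035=0.00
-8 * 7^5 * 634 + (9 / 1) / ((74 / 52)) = -3154068614 / 37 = -85245097.68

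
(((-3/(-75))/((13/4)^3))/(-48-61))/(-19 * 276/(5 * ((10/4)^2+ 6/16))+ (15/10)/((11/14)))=0.00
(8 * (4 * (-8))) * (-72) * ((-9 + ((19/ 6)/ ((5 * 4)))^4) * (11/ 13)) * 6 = -20527206469/ 24375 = -842141.80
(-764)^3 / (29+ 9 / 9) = -222971872 / 15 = -14864791.47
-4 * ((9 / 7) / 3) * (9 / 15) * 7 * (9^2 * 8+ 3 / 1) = -23436 / 5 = -4687.20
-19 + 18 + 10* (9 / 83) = 7 / 83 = 0.08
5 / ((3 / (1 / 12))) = 5 / 36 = 0.14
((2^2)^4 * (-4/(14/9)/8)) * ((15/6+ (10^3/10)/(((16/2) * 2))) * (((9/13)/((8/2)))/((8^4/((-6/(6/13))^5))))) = 11567205/1024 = 11296.10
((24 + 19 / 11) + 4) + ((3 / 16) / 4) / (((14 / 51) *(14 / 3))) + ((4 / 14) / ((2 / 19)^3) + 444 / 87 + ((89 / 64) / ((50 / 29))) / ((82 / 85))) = 57558966263 / 205078720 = 280.67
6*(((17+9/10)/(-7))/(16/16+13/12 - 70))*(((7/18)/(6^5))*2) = 179/7921800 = 0.00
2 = 2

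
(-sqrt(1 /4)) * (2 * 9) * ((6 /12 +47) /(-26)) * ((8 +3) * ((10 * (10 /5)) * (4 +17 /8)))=2304225 /104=22156.01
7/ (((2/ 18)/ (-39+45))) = 378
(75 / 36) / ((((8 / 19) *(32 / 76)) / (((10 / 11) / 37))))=45125 / 156288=0.29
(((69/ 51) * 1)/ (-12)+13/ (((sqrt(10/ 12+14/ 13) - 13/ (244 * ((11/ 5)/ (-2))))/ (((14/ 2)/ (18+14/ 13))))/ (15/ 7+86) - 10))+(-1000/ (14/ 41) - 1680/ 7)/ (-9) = 350.64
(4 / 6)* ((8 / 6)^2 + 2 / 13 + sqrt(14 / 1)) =452 / 351 + 2* sqrt(14) / 3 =3.78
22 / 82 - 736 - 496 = -50501 / 41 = -1231.73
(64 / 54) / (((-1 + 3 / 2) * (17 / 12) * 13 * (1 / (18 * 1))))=512 / 221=2.32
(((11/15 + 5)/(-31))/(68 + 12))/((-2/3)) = 43/12400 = 0.00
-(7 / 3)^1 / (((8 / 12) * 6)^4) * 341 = -2387 / 768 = -3.11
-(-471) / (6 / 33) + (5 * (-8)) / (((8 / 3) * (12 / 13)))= 10297 / 4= 2574.25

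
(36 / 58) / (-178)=-9 / 2581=-0.00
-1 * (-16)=16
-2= -2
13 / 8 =1.62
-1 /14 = -0.07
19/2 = 9.50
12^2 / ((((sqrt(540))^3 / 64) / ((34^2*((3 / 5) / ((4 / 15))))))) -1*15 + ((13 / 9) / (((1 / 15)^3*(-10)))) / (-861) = -8285 / 574 + 36992*sqrt(15) / 75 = 1895.82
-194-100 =-294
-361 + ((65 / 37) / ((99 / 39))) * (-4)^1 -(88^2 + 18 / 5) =-49519903 / 6105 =-8111.37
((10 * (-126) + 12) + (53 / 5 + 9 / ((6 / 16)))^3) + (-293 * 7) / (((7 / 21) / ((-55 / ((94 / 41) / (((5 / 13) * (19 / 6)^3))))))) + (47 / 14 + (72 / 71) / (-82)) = 413015011438076431 / 224106246000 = 1842942.88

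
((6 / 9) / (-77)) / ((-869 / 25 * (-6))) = -25 / 602217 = -0.00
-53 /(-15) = 53 /15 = 3.53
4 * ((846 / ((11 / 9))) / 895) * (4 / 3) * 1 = 40608 / 9845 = 4.12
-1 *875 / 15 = -175 / 3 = -58.33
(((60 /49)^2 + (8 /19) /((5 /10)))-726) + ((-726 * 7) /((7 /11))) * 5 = -1854579248 /45619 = -40653.66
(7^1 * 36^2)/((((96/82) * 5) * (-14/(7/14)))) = -1107/20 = -55.35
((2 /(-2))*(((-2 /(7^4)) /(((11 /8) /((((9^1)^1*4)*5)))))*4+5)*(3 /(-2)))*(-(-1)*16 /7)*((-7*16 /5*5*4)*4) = -740567040 /26411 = -28040.10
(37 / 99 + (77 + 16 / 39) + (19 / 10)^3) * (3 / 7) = 15562219 / 429000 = 36.28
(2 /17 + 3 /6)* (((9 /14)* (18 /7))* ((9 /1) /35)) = 2187 /8330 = 0.26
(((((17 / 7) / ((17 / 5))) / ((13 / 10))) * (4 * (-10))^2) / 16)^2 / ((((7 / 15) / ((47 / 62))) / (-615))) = -5419687500000 / 1796977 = -3016002.71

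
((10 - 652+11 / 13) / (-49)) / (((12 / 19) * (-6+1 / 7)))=-158365 / 44772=-3.54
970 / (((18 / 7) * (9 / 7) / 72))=21124.44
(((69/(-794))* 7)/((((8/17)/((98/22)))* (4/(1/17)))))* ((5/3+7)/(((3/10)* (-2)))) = 512785/419232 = 1.22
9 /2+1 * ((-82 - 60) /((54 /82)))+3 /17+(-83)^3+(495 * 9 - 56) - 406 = -521428547 /918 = -568004.95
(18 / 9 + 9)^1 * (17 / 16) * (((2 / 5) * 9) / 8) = 1683 / 320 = 5.26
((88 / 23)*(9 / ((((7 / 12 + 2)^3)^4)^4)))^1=5005240982501182375330171901438411478709933931791122432 / 8852973007385516482739092428965976022755070404834909879951141229119198743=0.00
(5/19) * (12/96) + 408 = 62021/152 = 408.03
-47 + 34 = -13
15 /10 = 3 /2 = 1.50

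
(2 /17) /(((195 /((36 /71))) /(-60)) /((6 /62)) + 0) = -864 /486421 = -0.00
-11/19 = -0.58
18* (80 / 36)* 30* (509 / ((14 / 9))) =2748600 / 7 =392657.14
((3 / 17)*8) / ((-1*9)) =-8 / 51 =-0.16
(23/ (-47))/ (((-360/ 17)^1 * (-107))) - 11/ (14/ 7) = -9957811/ 1810440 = -5.50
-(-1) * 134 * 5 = 670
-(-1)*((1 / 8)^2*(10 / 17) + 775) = 421605 / 544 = 775.01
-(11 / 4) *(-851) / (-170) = -9361 / 680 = -13.77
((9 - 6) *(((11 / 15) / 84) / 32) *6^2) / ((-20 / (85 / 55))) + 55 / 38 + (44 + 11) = 24023031 / 425600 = 56.45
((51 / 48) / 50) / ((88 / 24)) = 51 / 8800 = 0.01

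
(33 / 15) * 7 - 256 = -240.60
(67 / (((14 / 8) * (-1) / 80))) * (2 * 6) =-257280 / 7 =-36754.29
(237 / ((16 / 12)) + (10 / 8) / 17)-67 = 1884 / 17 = 110.82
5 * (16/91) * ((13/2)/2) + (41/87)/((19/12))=12168/3857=3.15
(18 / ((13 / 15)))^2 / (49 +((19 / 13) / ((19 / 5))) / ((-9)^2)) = 2952450 / 335413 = 8.80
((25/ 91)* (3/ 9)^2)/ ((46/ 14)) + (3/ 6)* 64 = 86137/ 2691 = 32.01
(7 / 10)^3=343 / 1000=0.34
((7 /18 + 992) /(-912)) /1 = -17863 /16416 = -1.09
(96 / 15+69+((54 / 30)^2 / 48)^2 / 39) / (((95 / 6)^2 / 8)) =1411490187 / 586625000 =2.41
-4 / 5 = -0.80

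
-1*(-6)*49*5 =1470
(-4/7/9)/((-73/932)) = 3728/4599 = 0.81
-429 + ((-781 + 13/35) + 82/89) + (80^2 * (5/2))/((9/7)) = 314993893/28035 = 11235.74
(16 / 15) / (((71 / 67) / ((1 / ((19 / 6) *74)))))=1072 / 249565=0.00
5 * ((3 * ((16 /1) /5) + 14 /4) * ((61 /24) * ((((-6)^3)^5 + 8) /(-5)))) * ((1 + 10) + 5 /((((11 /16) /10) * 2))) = 244690789785848081 /330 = 741487241775297.22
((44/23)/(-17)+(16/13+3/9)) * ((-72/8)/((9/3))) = -22135/5083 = -4.35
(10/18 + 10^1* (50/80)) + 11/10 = 1423/180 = 7.91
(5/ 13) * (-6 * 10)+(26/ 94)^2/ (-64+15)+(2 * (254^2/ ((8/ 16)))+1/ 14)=726195993049/ 2814266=258040.99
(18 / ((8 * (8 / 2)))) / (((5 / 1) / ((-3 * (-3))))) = 81 / 80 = 1.01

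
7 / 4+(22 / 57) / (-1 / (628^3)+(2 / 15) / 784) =5343950625517 / 2352839084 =2271.28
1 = 1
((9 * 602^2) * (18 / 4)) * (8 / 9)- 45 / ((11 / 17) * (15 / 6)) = 143511678 / 11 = 13046516.18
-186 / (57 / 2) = -124 / 19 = -6.53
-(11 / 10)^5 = -161051 / 100000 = -1.61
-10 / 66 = -0.15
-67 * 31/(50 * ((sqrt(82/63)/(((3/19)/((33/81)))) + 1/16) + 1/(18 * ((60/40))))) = 10938096792/22897579225-13502028672 * sqrt(574)/22897579225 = -13.65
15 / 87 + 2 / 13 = 0.33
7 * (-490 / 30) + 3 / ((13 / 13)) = -334 / 3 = -111.33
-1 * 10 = -10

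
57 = 57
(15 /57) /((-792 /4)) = -0.00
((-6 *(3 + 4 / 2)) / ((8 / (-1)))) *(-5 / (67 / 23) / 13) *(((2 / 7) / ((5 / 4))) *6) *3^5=-1006020 / 6097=-165.00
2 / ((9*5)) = 2 / 45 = 0.04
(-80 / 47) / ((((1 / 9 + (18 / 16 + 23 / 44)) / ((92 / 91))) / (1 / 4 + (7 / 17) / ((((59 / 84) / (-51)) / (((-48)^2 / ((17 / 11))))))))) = 260599933630080 / 5975734583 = 43609.69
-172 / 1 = -172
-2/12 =-1/6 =-0.17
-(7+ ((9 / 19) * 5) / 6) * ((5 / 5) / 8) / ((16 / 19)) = -281 / 256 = -1.10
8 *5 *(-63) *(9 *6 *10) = -1360800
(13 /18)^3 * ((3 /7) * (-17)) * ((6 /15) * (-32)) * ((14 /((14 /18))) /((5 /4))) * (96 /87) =76490752 /137025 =558.22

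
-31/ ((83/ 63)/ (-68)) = 132804/ 83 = 1600.05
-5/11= -0.45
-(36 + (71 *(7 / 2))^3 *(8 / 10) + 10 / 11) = -12276384.21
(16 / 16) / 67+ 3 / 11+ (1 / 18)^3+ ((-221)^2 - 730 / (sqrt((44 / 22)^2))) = 208360004705 / 4298184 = 48476.29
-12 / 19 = -0.63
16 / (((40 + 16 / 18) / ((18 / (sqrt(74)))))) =81 * sqrt(74) / 851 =0.82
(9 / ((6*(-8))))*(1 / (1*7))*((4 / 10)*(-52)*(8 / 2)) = 78 / 35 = 2.23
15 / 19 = 0.79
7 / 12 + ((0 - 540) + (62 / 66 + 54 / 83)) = -1964143 / 3652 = -537.83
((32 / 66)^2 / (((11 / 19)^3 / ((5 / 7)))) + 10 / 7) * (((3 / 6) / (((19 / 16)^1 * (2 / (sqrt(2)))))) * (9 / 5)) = 18619288 * sqrt(2) / 21419783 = 1.23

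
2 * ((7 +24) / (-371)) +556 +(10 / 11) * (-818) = -766426 / 4081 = -187.80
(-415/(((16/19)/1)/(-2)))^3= 490235879125/512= 957491951.42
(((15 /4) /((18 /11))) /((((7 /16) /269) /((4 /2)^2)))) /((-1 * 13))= -118360 /273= -433.55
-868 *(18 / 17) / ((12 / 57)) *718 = -53285652 / 17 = -3134450.12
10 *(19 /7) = 190 /7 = 27.14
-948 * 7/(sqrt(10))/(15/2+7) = -6636 * sqrt(10)/145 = -144.72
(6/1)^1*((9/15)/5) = 18/25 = 0.72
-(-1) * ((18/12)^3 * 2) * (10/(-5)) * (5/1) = -135/2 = -67.50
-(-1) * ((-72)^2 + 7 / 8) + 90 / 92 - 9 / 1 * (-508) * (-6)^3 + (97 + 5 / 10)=-180737431 / 184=-982268.65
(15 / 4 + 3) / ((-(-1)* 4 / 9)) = 243 / 16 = 15.19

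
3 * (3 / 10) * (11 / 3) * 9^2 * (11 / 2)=29403 / 20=1470.15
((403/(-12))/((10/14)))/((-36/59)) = 166439/2160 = 77.06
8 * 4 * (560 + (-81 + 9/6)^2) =220168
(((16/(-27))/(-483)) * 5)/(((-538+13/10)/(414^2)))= -73600/37569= -1.96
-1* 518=-518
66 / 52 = 1.27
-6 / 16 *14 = -21 / 4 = -5.25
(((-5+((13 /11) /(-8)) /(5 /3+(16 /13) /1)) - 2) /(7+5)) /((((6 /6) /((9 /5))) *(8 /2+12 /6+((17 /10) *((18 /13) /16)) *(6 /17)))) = -911495 /5215628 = -0.17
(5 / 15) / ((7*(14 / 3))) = 1 / 98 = 0.01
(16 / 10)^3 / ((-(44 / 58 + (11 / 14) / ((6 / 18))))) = -207872 / 158125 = -1.31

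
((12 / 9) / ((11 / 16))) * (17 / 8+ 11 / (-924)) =2840 / 693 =4.10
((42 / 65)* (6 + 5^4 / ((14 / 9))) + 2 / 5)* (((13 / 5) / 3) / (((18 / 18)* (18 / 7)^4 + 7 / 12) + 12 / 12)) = 5.05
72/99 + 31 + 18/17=6131/187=32.79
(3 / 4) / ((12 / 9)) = 9 / 16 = 0.56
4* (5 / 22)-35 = -375 / 11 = -34.09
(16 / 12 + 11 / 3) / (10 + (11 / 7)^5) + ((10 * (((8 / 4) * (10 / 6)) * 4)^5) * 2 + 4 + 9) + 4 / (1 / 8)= 74893714150960 / 8886267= 8428028.79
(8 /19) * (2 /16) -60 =-1139 /19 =-59.95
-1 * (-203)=203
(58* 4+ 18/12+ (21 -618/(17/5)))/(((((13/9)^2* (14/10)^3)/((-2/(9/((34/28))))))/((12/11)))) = -3.74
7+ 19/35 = 264/35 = 7.54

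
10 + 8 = 18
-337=-337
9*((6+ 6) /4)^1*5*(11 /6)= 495 /2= 247.50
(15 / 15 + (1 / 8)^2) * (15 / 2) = 975 / 128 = 7.62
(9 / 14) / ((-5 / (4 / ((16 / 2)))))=-9 / 140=-0.06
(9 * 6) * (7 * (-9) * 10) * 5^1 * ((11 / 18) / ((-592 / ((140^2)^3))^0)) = -103950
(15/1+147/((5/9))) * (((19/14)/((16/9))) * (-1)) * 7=-119529/80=-1494.11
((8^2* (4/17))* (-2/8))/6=-32/51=-0.63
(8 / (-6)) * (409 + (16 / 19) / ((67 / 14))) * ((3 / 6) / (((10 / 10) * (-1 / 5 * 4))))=868135 / 2546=340.98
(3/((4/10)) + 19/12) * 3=109/4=27.25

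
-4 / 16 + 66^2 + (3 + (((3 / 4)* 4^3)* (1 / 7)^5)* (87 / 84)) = 2051211707 / 470596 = 4358.75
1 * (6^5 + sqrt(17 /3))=sqrt(51) /3 + 7776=7778.38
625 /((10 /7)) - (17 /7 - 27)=6469 /14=462.07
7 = 7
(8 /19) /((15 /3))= 8 /95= 0.08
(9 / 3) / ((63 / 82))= 82 / 21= 3.90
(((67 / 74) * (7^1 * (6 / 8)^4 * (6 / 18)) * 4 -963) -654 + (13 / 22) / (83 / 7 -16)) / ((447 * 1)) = -2439113719 / 675320448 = -3.61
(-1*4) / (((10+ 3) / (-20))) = 80 / 13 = 6.15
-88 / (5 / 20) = -352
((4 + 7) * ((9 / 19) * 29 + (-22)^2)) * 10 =1040270 / 19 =54751.05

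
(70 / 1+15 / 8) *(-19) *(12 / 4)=-32775 / 8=-4096.88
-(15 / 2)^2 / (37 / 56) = -3150 / 37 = -85.14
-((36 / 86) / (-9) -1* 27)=27.05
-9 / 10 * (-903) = 8127 / 10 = 812.70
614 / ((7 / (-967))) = -593738 / 7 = -84819.71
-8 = -8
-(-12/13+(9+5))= -170/13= -13.08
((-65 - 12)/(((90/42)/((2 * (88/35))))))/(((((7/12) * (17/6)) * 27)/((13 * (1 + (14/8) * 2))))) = -100672/425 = -236.88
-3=-3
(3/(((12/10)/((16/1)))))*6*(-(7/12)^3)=-1715/36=-47.64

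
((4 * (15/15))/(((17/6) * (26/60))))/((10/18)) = 1296/221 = 5.86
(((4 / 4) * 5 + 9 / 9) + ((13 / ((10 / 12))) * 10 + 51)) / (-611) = -213 / 611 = -0.35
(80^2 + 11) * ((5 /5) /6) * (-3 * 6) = -19233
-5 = -5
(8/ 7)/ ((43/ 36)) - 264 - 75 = -101751/ 301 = -338.04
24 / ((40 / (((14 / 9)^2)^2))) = 38416 / 10935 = 3.51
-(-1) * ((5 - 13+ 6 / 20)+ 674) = 6663 / 10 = 666.30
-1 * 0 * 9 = 0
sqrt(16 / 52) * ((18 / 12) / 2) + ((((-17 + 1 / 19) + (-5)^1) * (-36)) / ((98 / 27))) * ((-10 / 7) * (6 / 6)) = -2026620 / 6517 + 3 * sqrt(13) / 26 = -310.56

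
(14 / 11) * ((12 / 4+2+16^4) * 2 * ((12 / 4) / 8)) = 1376361 / 22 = 62561.86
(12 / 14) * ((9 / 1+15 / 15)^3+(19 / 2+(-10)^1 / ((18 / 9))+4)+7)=6093 / 7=870.43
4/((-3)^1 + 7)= 1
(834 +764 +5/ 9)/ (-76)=-21.03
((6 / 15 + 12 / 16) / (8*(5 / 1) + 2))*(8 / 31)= 23 / 3255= 0.01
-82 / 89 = -0.92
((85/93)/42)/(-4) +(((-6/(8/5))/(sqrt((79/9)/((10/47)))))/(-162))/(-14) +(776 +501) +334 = 25170179/15624 - 5 * sqrt(37130)/3742704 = 1610.99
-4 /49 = -0.08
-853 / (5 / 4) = -3412 / 5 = -682.40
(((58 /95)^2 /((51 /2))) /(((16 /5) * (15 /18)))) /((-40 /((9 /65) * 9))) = -68121 /398905000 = -0.00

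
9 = 9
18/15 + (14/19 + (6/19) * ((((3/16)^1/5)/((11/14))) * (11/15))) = 3701/1900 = 1.95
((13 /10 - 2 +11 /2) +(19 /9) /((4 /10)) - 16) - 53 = -5303 /90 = -58.92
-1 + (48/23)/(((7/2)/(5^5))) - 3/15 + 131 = 1604489/805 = 1993.15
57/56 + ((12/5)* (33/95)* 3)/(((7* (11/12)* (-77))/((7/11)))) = 3265707/3218600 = 1.01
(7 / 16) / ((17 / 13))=91 / 272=0.33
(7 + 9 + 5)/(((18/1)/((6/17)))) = 7/17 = 0.41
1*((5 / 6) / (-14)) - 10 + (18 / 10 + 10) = 731 / 420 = 1.74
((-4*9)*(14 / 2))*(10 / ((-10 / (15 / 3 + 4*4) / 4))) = 21168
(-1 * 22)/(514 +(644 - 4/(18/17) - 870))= -99/1279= -0.08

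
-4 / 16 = -1 / 4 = -0.25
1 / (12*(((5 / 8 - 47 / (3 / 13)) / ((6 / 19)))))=-12 / 92587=-0.00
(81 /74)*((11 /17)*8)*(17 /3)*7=8316 /37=224.76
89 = 89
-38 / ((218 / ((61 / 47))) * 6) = -1159 / 30738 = -0.04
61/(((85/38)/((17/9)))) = 2318/45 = 51.51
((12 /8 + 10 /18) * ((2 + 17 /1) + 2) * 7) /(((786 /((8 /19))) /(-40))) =-145040 /22401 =-6.47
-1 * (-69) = 69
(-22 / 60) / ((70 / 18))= -33 / 350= -0.09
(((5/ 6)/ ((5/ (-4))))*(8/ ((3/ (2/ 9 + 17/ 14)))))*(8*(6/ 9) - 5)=-0.85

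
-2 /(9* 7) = -2 /63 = -0.03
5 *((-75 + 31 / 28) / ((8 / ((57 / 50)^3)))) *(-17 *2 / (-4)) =-6513793389 / 11200000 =-581.59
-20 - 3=-23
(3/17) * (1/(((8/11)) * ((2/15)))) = 495/272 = 1.82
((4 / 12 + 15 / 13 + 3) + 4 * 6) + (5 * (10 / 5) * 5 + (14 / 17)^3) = 15145709 / 191607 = 79.05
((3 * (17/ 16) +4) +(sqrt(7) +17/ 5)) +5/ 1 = 18.23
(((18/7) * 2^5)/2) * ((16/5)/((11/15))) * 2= 27648/77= 359.06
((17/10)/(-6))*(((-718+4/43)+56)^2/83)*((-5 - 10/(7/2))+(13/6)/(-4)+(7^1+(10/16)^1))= 6393888683/5524812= 1157.30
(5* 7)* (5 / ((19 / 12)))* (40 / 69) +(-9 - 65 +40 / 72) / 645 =162251143 / 2536785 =63.96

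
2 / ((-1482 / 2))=-2 / 741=-0.00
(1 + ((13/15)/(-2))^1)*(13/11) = 221/330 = 0.67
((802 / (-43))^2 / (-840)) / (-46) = 160801 / 17861340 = 0.01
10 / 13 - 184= -2382 / 13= -183.23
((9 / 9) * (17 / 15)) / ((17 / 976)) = 976 / 15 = 65.07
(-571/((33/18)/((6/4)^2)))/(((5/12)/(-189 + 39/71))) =247535352/781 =316946.67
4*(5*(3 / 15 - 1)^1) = -16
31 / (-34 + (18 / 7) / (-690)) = -805 / 883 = -0.91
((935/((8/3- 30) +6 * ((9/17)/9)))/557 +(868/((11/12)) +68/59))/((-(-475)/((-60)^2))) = 4243936775211/590679562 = 7184.84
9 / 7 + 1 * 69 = 492 / 7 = 70.29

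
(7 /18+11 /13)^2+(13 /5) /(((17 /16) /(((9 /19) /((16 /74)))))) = 608963863 /88430940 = 6.89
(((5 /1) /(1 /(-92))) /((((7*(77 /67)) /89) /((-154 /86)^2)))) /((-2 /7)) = 105604730 /1849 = 57114.51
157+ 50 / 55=1737 / 11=157.91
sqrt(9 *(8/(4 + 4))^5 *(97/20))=3 *sqrt(485)/10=6.61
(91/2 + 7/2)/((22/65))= 3185/22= 144.77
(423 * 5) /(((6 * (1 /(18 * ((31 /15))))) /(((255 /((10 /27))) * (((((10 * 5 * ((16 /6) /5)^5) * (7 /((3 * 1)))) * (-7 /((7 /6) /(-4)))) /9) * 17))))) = 772672323584 /375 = 2060459529.56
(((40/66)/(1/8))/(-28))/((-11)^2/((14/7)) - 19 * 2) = -0.01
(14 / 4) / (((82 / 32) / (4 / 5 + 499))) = 139944 / 205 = 682.65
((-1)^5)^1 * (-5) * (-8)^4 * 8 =163840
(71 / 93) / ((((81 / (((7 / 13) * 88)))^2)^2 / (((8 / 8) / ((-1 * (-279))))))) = 10223066771456 / 31900731118386507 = 0.00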